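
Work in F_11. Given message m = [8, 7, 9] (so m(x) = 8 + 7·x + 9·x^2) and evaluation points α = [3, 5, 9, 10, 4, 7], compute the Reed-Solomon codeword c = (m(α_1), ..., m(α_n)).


c = [0, 4, 8, 10, 4, 3]

Message polynomial: m(x) = 8 + 7·x + 9·x^2 (mod 11).
For each evaluation point α_i, compute m(α_i) mod 11:
  α_1 = 3: Horner steps 9 → 1 → 0, so m(3) = 0.
  α_2 = 5: Horner steps 9 → 8 → 4, so m(5) = 4.
  α_3 = 9: Horner steps 9 → 0 → 8, so m(9) = 8.
  α_4 = 10: Horner steps 9 → 9 → 10, so m(10) = 10.
  α_5 = 4: Horner steps 9 → 10 → 4, so m(4) = 4.
  α_6 = 7: Horner steps 9 → 4 → 3, so m(7) = 3.
Codeword c = [0, 4, 8, 10, 4, 3] ∈ F_11^6.


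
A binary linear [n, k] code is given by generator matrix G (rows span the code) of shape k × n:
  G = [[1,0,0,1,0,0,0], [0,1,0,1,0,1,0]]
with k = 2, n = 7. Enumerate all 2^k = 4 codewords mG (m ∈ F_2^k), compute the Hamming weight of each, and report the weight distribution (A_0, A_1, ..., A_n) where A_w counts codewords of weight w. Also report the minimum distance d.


Weight distribution: A_0 = 1, A_2 = 1, A_3 = 2. Minimum distance d = 2.

Enumerate all 2^2 = 4 messages m ∈ F_2^2.
For each, compute codeword c = mG in F_2^7, then tally its weight.
  m = 00 → c = 0000000, weight = 0.
  m = 10 → c = 1001000, weight = 2.
  m = 01 → c = 0101010, weight = 3.
  m = 11 → c = 1100010, weight = 3.
Tally weights:
  weight 0: 1 codewords.
  weight 2: 1 codewords.
  weight 3: 2 codewords.
Minimum distance d = smallest w > 0 with A_w > 0 = 2.
Sanity: Σ A_w = 4 = 2^2 = 4 ✓.


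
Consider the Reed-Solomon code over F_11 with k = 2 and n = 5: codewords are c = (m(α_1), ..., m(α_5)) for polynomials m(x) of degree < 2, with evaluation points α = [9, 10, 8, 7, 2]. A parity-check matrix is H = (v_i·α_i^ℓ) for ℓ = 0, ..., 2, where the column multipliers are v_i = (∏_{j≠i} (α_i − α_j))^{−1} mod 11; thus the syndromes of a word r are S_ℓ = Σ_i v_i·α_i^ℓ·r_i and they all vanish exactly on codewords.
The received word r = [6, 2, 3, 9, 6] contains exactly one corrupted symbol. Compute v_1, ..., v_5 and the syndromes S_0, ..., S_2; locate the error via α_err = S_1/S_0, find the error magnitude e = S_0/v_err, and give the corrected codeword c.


S = (8, 6, 10), error at position 1, error magnitude e = 9, c = [8, 2, 3, 9, 6].

Step 1: column multipliers v_i = (∏_{j≠i}(α_i − α_j))^{−1} mod 11.
  i = 1 (α = 9): (9−10)(9−8)(9−7)(9−2) = (−1)·1·2·7 = −14 ≡ 8, so v_1 = 8^{−1} = 7 (mod 11).
  i = 2 (α = 10): (10−9)(10−8)(10−7)(10−2) = 1·2·3·8 = 48 ≡ 4, so v_2 = 4^{−1} = 3 (mod 11).
  i = 3 (α = 8): (8−9)(8−10)(8−7)(8−2) = (−1)·(−2)·1·6 = 12 ≡ 1, so v_3 = 1^{−1} = 1 (mod 11).
  i = 4 (α = 7): (7−9)(7−10)(7−8)(7−2) = (−2)·(−3)·(−1)·5 = −30 ≡ 3, so v_4 = 3^{−1} = 4 (mod 11).
  i = 5 (α = 2): (2−9)(2−10)(2−8)(2−7) = (−7)·(−8)·(−6)·(−5) = 1680 ≡ 8, so v_5 = 8^{−1} = 7 (mod 11).
  v = [7, 3, 1, 4, 7].
Step 2: syndromes of r = [6, 2, 3, 9, 6] (all sums mod 11).
  S_0 = Σ v_i r_i = 7·6 + 3·2 + 1·3 + 4·9 + 7·6 = 129 ≡ 8.
  S_1 = Σ v_i α_i r_i = 7·9·6 + 3·10·2 + 1·8·3 + 4·7·9 + 7·2·6 = 798 ≡ 6.
  α_i^2 mod 11 = [4, 1, 9, 5, 4].
  S_2 = Σ v_i α_i^2 r_i = 7·4·6 + 3·1·2 + 1·9·3 + 4·5·9 + 7·4·6 = 549 ≡ 10.
  S = (8, 6, 10) ≠ 0, so r is not a codeword (an error is present).
Step 3: locate the error. For a single error e at position i, S_ℓ = v_i·e·α_i^ℓ, so α_err = S_1/S_0.
  S_0^{−1} = 8^{−1} = 7 (mod 11), so α_err = 6·7 = 42 ≡ 9 = α_1. Error position i = 1.
  Consistency check: S_2/S_1 = 10·2 = 20 ≡ 9 = α_err ✓ (single-error assumption holds).
Step 4: error magnitude e = S_0/v_1 = S_0·∏_{j≠1}(α_1 − α_j) = 8·8 = 64 ≡ 9 (mod 11).
Step 5: correct position 1: c_1 = r_1 − e = 6 − 9 ≡ 8 (mod 11). Hence c = [8, 2, 3, 9, 6].
  Check: interpolating c through the α_i gives m(x) = 7 + 5·x (degree < 2) with m(α_i) = c_i for every i, so c is indeed a codeword.


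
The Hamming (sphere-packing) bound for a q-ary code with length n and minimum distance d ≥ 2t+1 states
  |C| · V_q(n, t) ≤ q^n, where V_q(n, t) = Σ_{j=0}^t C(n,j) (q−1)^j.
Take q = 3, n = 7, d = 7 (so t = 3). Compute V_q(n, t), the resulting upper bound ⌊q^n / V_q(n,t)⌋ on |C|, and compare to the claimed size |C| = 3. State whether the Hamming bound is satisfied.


V_q(n, t) = 379, q^n = 2187, Hamming bound = 5, |C| = 3 ≤ bound (satisfied).

Step 1: Compute V_q(n, t) = Σ_{j=0}^3 C(n, j) (q−1)^j.
  j = 0: C(7,0)·(2)^0 = 1·1 = 1.
  j = 1: C(7,1)·(2)^1 = 7·2 = 14.
  j = 2: C(7,2)·(2)^2 = 21·4 = 84.
  j = 3: C(7,3)·(2)^3 = 35·8 = 280.
  V_q(n, t) = 1 + 14 + 84 + 280 = 379.
Step 2: q^n = 3^7 = 2187.
Step 3: Hamming bound ⌊q^n / V_q(n,t)⌋ = ⌊2187/379⌋ = 5.
Step 4: Compare |C| = 3 to 5: satisfied.
The claimed |C| lies below the Hamming bound.


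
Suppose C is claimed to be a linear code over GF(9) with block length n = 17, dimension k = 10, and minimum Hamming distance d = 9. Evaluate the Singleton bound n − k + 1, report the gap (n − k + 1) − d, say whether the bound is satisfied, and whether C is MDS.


Singleton RHS = n − k + 1 = 8, slack = -1, bound violated (no such code; not MDS).

Singleton bound: d ≤ n − k + 1.
Here n = 17, k = 10, so n − k + 1 = 8.
Given d = 9, check d ≤ 8: NO.
Slack = (n − k + 1) − d = -1.
The slack is negative: d = 9 exceeds n − k + 1 = 8 by 1, so the Singleton bound is violated and no linear [17, 10, 9]_9 code can exist. In particular it is not MDS (MDS requires d = n − k + 1 exactly).
Description: the claimed parameters are [17, 10, 9]_9; such a code would be impossible (violates the Singleton bound).


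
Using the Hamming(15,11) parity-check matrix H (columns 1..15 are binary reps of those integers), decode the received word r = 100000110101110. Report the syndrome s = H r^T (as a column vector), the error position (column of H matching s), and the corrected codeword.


s = (1, 0, 1, 1)^T, error position = 11, corrected codeword c = 100000110111110

Compute s = H r^T mod 2 one row at a time:
  s_1 = 1 + 0 + 1 + 0 + 1 + 1 + 1 + 0 = 5 ≡ 1 (mod 2).
  s_2 = 0 + 0 + 0 + 1 + 1 + 1 + 1 + 0 = 4 ≡ 0 (mod 2).
  s_3 = 0 + 0 + 0 + 1 + 1 + 0 + 1 + 0 = 3 ≡ 1 (mod 2).
  s_4 = 1 + 0 + 0 + 1 + 0 + 0 + 1 + 0 = 3 ≡ 1 (mod 2).
s = (1, 0, 1, 1)^T — this equals column 11 of H (binary 1011), so error is at position 11.
Correct: flip bit 11 of r = 100000110101110 to get c = 100000110111110.


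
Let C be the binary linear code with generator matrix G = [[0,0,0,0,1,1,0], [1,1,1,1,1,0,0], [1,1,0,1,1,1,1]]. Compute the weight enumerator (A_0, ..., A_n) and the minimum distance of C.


Weight distribution: A_0 = 1, A_2 = 1, A_3 = 2, A_4 = 1, A_5 = 2, A_6 = 1. Minimum distance d = 2.

Enumerate all 2^3 = 8 messages m ∈ F_2^3.
For each, compute codeword c = mG in F_2^7, then tally its weight.
  m = 000 → c = 0000000, weight = 0.
  m = 100 → c = 0000110, weight = 2.
  m = 010 → c = 1111100, weight = 5.
  m = 110 → c = 1111010, weight = 5.
  m = 001 → c = 1101111, weight = 6.
  m = 101 → c = 1101001, weight = 4.
  m = 011 → c = 0010011, weight = 3.
  m = 111 → c = 0010101, weight = 3.
Tally weights:
  weight 0: 1 codewords.
  weight 2: 1 codewords.
  weight 3: 2 codewords.
  weight 4: 1 codewords.
  weight 5: 2 codewords.
  weight 6: 1 codewords.
Minimum distance d = smallest w > 0 with A_w > 0 = 2.
Sanity: Σ A_w = 8 = 2^3 = 8 ✓.


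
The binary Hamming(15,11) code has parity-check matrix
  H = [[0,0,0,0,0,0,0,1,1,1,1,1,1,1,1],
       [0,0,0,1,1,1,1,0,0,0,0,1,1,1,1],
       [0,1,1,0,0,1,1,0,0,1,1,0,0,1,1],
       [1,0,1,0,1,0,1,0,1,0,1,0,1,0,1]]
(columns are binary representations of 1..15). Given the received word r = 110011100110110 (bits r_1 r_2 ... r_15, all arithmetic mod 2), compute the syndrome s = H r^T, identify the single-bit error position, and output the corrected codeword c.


s = (0, 1, 0, 1)^T, error position = 5, corrected codeword c = 110001100110110

Compute s = H r^T mod 2 one row at a time:
  s_1 = 0 + 0 + 1 + 1 + 0 + 1 + 1 + 0 = 4 ≡ 0 (mod 2).
  s_2 = 0 + 1 + 1 + 1 + 0 + 1 + 1 + 0 = 5 ≡ 1 (mod 2).
  s_3 = 1 + 0 + 1 + 1 + 1 + 1 + 1 + 0 = 6 ≡ 0 (mod 2).
  s_4 = 1 + 0 + 1 + 1 + 0 + 1 + 1 + 0 = 5 ≡ 1 (mod 2).
s = (0, 1, 0, 1)^T — this equals column 5 of H (binary 0101), so error is at position 5.
Correct: flip bit 5 of r = 110011100110110 to get c = 110001100110110.


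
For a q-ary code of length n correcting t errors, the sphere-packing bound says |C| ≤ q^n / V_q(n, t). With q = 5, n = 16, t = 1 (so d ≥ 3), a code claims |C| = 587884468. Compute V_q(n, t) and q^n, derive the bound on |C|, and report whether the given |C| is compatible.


V_q(n, t) = 65, q^n = 152587890625, Hamming bound = 2347506009, |C| = 587884468 ≤ bound (satisfied).

Step 1: Compute V_q(n, t) = Σ_{j=0}^1 C(n, j) (q−1)^j.
  j = 0: C(16,0)·(4)^0 = 1·1 = 1.
  j = 1: C(16,1)·(4)^1 = 16·4 = 64.
  V_q(n, t) = 1 + 64 = 65.
Step 2: q^n = 5^16 = 152587890625.
Step 3: Hamming bound ⌊q^n / V_q(n,t)⌋ = ⌊152587890625/65⌋ = 2347506009.
Step 4: Compare |C| = 587884468 to 2347506009: satisfied.
The claimed |C| lies below the Hamming bound.


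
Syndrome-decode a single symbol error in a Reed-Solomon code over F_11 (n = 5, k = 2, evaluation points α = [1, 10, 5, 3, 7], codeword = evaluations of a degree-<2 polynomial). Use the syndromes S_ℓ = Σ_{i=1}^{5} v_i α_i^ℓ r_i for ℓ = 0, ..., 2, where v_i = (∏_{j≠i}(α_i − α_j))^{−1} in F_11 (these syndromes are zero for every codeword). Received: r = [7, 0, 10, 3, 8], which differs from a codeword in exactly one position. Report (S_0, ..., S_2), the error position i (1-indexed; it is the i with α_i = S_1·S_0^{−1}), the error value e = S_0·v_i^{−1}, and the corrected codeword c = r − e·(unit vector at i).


S = (9, 8, 1), error at position 5, error magnitude e = 2, c = [7, 0, 10, 3, 6].

Step 1: column multipliers v_i = (∏_{j≠i}(α_i − α_j))^{−1} mod 11.
  i = 1 (α = 1): (1−10)(1−5)(1−3)(1−7) = (−9)·(−4)·(−2)·(−6) = 432 ≡ 3, so v_1 = 3^{−1} = 4 (mod 11).
  i = 2 (α = 10): (10−1)(10−5)(10−3)(10−7) = 9·5·7·3 = 945 ≡ 10, so v_2 = 10^{−1} = 10 (mod 11).
  i = 3 (α = 5): (5−1)(5−10)(5−3)(5−7) = 4·(−5)·2·(−2) = 80 ≡ 3, so v_3 = 3^{−1} = 4 (mod 11).
  i = 4 (α = 3): (3−1)(3−10)(3−5)(3−7) = 2·(−7)·(−2)·(−4) = −112 ≡ 9, so v_4 = 9^{−1} = 5 (mod 11).
  i = 5 (α = 7): (7−1)(7−10)(7−5)(7−3) = 6·(−3)·2·4 = −144 ≡ 10, so v_5 = 10^{−1} = 10 (mod 11).
  v = [4, 10, 4, 5, 10].
Step 2: syndromes of r = [7, 0, 10, 3, 8] (all sums mod 11).
  S_0 = Σ v_i r_i = 4·7 + 10·0 + 4·10 + 5·3 + 10·8 = 163 ≡ 9.
  S_1 = Σ v_i α_i r_i = 4·1·7 + 10·10·0 + 4·5·10 + 5·3·3 + 10·7·8 = 833 ≡ 8.
  α_i^2 mod 11 = [1, 1, 3, 9, 5].
  S_2 = Σ v_i α_i^2 r_i = 4·1·7 + 10·1·0 + 4·3·10 + 5·9·3 + 10·5·8 = 683 ≡ 1.
  S = (9, 8, 1) ≠ 0, so r is not a codeword (an error is present).
Step 3: locate the error. For a single error e at position i, S_ℓ = v_i·e·α_i^ℓ, so α_err = S_1/S_0.
  S_0^{−1} = 9^{−1} = 5 (mod 11), so α_err = 8·5 = 40 ≡ 7 = α_5. Error position i = 5.
  Consistency check: S_2/S_1 = 1·7 = 7 ≡ 7 = α_err ✓ (single-error assumption holds).
Step 4: error magnitude e = S_0/v_5 = S_0·∏_{j≠5}(α_5 − α_j) = 9·10 = 90 ≡ 2 (mod 11).
Step 5: correct position 5: c_5 = r_5 − e = 8 − 2 ≡ 6 (mod 11). Hence c = [7, 0, 10, 3, 6].
  Check: interpolating c through the α_i gives m(x) = 9 + 9·x (degree < 2) with m(α_i) = c_i for every i, so c is indeed a codeword.


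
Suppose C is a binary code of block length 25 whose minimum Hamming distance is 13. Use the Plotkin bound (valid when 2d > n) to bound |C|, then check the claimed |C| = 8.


Plotkin bound M ≤ 26; given |C| = 8 ≤ bound (satisfied).

Check applicability: 2d = 26, n = 25.
2d − n = 1 > 0, so Plotkin applies.
Compute d/(2d−n) = 13/1 ≈ 13.0000.
⌊d/(2d−n)⌋ = 13.
Plotkin bound: M ≤ 2·13 = 26.
Given |C| = 8, check: satisfied.
This |C| is below the Plotkin bound.


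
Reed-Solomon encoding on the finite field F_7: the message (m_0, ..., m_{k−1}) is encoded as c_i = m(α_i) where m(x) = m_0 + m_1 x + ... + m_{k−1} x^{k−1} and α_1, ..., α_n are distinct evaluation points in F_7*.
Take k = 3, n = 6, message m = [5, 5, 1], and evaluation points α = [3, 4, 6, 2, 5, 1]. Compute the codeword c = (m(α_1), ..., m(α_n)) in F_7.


c = [1, 6, 1, 5, 6, 4]

Message polynomial: m(x) = 5 + 5·x + 1·x^2 (mod 7).
For each evaluation point α_i, compute m(α_i) mod 7:
  α_1 = 3: Horner steps 1 → 1 → 1, so m(3) = 1.
  α_2 = 4: Horner steps 1 → 2 → 6, so m(4) = 6.
  α_3 = 6: Horner steps 1 → 4 → 1, so m(6) = 1.
  α_4 = 2: Horner steps 1 → 0 → 5, so m(2) = 5.
  α_5 = 5: Horner steps 1 → 3 → 6, so m(5) = 6.
  α_6 = 1: Horner steps 1 → 6 → 4, so m(1) = 4.
Codeword c = [1, 6, 1, 5, 6, 4] ∈ F_7^6.


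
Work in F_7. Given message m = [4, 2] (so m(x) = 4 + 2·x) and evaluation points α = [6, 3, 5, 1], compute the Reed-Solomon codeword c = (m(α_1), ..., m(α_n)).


c = [2, 3, 0, 6]

Message polynomial: m(x) = 4 + 2·x (mod 7).
For each evaluation point α_i, compute m(α_i) mod 7:
  α_1 = 6: Horner steps 2 → 2, so m(6) = 2.
  α_2 = 3: Horner steps 2 → 3, so m(3) = 3.
  α_3 = 5: Horner steps 2 → 0, so m(5) = 0.
  α_4 = 1: Horner steps 2 → 6, so m(1) = 6.
Codeword c = [2, 3, 0, 6] ∈ F_7^4.


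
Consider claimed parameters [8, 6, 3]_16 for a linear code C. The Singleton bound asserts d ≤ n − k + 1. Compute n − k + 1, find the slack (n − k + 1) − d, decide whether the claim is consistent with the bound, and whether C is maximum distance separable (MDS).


Singleton RHS = n − k + 1 = 3, slack = 0, bound satisfied, MDS.

Singleton bound: d ≤ n − k + 1.
Here n = 8, k = 6, so n − k + 1 = 3.
Given d = 3, check d ≤ 3: YES.
Slack = (n − k + 1) − d = 0.
The code is MDS (slack = 0).
Description: the claimed parameters are [8, 6, 3]_16; such a code would be MDS (meets Singleton bound).


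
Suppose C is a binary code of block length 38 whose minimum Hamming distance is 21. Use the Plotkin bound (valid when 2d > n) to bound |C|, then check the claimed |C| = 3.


Plotkin bound M ≤ 10; given |C| = 3 ≤ bound (satisfied).

Check applicability: 2d = 42, n = 38.
2d − n = 4 > 0, so Plotkin applies.
Compute d/(2d−n) = 21/4 ≈ 5.2500.
⌊d/(2d−n)⌋ = 5.
Plotkin bound: M ≤ 2·5 = 10.
Given |C| = 3, check: satisfied.
This |C| is below the Plotkin bound.


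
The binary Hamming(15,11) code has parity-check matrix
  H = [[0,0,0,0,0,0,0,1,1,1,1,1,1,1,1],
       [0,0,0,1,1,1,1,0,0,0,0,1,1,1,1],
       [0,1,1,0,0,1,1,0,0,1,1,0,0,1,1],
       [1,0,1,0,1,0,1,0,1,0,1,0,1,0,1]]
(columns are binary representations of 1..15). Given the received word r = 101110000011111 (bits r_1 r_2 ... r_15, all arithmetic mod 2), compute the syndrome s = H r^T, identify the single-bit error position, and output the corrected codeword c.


s = (1, 0, 0, 0)^T, error position = 8, corrected codeword c = 101110010011111

Compute s = H r^T mod 2 one row at a time:
  s_1 = 0 + 0 + 0 + 1 + 1 + 1 + 1 + 1 = 5 ≡ 1 (mod 2).
  s_2 = 1 + 1 + 0 + 0 + 1 + 1 + 1 + 1 = 6 ≡ 0 (mod 2).
  s_3 = 0 + 1 + 0 + 0 + 0 + 1 + 1 + 1 = 4 ≡ 0 (mod 2).
  s_4 = 1 + 1 + 1 + 0 + 0 + 1 + 1 + 1 = 6 ≡ 0 (mod 2).
s = (1, 0, 0, 0)^T — this equals column 8 of H (binary 1000), so error is at position 8.
Correct: flip bit 8 of r = 101110000011111 to get c = 101110010011111.


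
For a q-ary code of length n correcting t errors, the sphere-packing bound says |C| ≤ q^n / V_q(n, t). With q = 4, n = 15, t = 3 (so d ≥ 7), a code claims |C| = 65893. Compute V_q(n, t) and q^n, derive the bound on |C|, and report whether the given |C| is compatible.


V_q(n, t) = 13276, q^n = 1073741824, Hamming bound = 80878, |C| = 65893 ≤ bound (satisfied).

Step 1: Compute V_q(n, t) = Σ_{j=0}^3 C(n, j) (q−1)^j.
  j = 0: C(15,0)·(3)^0 = 1·1 = 1.
  j = 1: C(15,1)·(3)^1 = 15·3 = 45.
  j = 2: C(15,2)·(3)^2 = 105·9 = 945.
  j = 3: C(15,3)·(3)^3 = 455·27 = 12285.
  V_q(n, t) = 1 + 45 + 945 + 12285 = 13276.
Step 2: q^n = 4^15 = 1073741824.
Step 3: Hamming bound ⌊q^n / V_q(n,t)⌋ = ⌊1073741824/13276⌋ = 80878.
Step 4: Compare |C| = 65893 to 80878: satisfied.
The claimed |C| lies below the Hamming bound.


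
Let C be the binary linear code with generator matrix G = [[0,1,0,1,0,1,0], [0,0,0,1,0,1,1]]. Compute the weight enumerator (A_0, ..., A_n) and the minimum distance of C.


Weight distribution: A_0 = 1, A_2 = 1, A_3 = 2. Minimum distance d = 2.

Enumerate all 2^2 = 4 messages m ∈ F_2^2.
For each, compute codeword c = mG in F_2^7, then tally its weight.
  m = 00 → c = 0000000, weight = 0.
  m = 10 → c = 0101010, weight = 3.
  m = 01 → c = 0001011, weight = 3.
  m = 11 → c = 0100001, weight = 2.
Tally weights:
  weight 0: 1 codewords.
  weight 2: 1 codewords.
  weight 3: 2 codewords.
Minimum distance d = smallest w > 0 with A_w > 0 = 2.
Sanity: Σ A_w = 4 = 2^2 = 4 ✓.


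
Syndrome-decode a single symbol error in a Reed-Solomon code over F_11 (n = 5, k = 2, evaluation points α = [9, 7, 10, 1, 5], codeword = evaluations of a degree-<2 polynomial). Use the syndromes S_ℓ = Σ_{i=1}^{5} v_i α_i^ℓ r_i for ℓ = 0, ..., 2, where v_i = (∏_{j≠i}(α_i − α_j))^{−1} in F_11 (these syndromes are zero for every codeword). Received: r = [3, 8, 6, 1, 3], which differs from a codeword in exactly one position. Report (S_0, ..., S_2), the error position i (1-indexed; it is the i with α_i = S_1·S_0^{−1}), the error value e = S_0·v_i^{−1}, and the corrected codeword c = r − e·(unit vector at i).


S = (9, 1, 5), error at position 5, error magnitude e = 1, c = [3, 8, 6, 1, 2].

Step 1: column multipliers v_i = (∏_{j≠i}(α_i − α_j))^{−1} mod 11.
  i = 1 (α = 9): (9−7)(9−10)(9−1)(9−5) = 2·(−1)·8·4 = −64 ≡ 2, so v_1 = 2^{−1} = 6 (mod 11).
  i = 2 (α = 7): (7−9)(7−10)(7−1)(7−5) = (−2)·(−3)·6·2 = 72 ≡ 6, so v_2 = 6^{−1} = 2 (mod 11).
  i = 3 (α = 10): (10−9)(10−7)(10−1)(10−5) = 1·3·9·5 = 135 ≡ 3, so v_3 = 3^{−1} = 4 (mod 11).
  i = 4 (α = 1): (1−9)(1−7)(1−10)(1−5) = (−8)·(−6)·(−9)·(−4) = 1728 ≡ 1, so v_4 = 1^{−1} = 1 (mod 11).
  i = 5 (α = 5): (5−9)(5−7)(5−10)(5−1) = (−4)·(−2)·(−5)·4 = −160 ≡ 5, so v_5 = 5^{−1} = 9 (mod 11).
  v = [6, 2, 4, 1, 9].
Step 2: syndromes of r = [3, 8, 6, 1, 3] (all sums mod 11).
  S_0 = Σ v_i r_i = 6·3 + 2·8 + 4·6 + 1·1 + 9·3 = 86 ≡ 9.
  S_1 = Σ v_i α_i r_i = 6·9·3 + 2·7·8 + 4·10·6 + 1·1·1 + 9·5·3 = 650 ≡ 1.
  α_i^2 mod 11 = [4, 5, 1, 1, 3].
  S_2 = Σ v_i α_i^2 r_i = 6·4·3 + 2·5·8 + 4·1·6 + 1·1·1 + 9·3·3 = 258 ≡ 5.
  S = (9, 1, 5) ≠ 0, so r is not a codeword (an error is present).
Step 3: locate the error. For a single error e at position i, S_ℓ = v_i·e·α_i^ℓ, so α_err = S_1/S_0.
  S_0^{−1} = 9^{−1} = 5 (mod 11), so α_err = 1·5 = 5 ≡ 5 = α_5. Error position i = 5.
  Consistency check: S_2/S_1 = 5·1 = 5 ≡ 5 = α_err ✓ (single-error assumption holds).
Step 4: error magnitude e = S_0/v_5 = S_0·∏_{j≠5}(α_5 − α_j) = 9·5 = 45 ≡ 1 (mod 11).
Step 5: correct position 5: c_5 = r_5 − e = 3 − 1 ≡ 2 (mod 11). Hence c = [3, 8, 6, 1, 2].
  Check: interpolating c through the α_i gives m(x) = 9 + 3·x (degree < 2) with m(α_i) = c_i for every i, so c is indeed a codeword.


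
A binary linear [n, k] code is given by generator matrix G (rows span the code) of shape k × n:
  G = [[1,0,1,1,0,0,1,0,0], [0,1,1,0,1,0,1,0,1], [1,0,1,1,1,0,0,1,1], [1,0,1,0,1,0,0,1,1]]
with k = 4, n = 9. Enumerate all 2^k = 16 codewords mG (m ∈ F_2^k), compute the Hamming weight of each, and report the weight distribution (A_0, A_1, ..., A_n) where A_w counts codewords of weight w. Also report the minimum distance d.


Weight distribution: A_0 = 1, A_1 = 1, A_3 = 2, A_4 = 5, A_5 = 5, A_6 = 2. Minimum distance d = 1.

Enumerate all 2^4 = 16 messages m ∈ F_2^4.
For each, compute codeword c = mG in F_2^9, then tally its weight.
  m = 0000 → c = 000000000, weight = 0.
  m = 1000 → c = 101100100, weight = 4.
  m = 0100 → c = 011010101, weight = 5.
  m = 1100 → c = 110110001, weight = 5.
  m = 0010 → c = 101110011, weight = 6.
  m = 1010 → c = 000010111, weight = 4.
  m = 0110 → c = 110100110, weight = 5.
  m = 1110 → c = 011000010, weight = 3.
  m = 0001 → c = 101010011, weight = 5.
  m = 1001 → c = 000110111, weight = 5.
  m = 0101 → c = 110000110, weight = 4.
  m = 1101 → c = 011100010, weight = 4.
  m = 0011 → c = 000100000, weight = 1.
  m = 1011 → c = 101000100, weight = 3.
  m = 0111 → c = 011110101, weight = 6.
  m = 1111 → c = 110010001, weight = 4.
Tally weights:
  weight 0: 1 codewords.
  weight 1: 1 codewords.
  weight 3: 2 codewords.
  weight 4: 5 codewords.
  weight 5: 5 codewords.
  weight 6: 2 codewords.
Minimum distance d = smallest w > 0 with A_w > 0 = 1.
Sanity: Σ A_w = 16 = 2^4 = 16 ✓.


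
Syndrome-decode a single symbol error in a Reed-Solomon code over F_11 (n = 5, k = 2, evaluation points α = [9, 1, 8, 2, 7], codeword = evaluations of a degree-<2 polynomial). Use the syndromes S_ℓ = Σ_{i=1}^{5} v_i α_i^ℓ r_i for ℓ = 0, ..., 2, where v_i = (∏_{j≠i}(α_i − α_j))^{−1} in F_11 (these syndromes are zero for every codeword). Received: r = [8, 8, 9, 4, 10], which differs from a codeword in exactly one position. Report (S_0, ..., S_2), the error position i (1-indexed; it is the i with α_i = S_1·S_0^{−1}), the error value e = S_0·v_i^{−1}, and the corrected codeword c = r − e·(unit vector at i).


S = (6, 6, 6), error at position 2, error magnitude e = 3, c = [8, 5, 9, 4, 10].

Step 1: column multipliers v_i = (∏_{j≠i}(α_i − α_j))^{−1} mod 11.
  i = 1 (α = 9): (9−1)(9−8)(9−2)(9−7) = 8·1·7·2 = 112 ≡ 2, so v_1 = 2^{−1} = 6 (mod 11).
  i = 2 (α = 1): (1−9)(1−8)(1−2)(1−7) = (−8)·(−7)·(−1)·(−6) = 336 ≡ 6, so v_2 = 6^{−1} = 2 (mod 11).
  i = 3 (α = 8): (8−9)(8−1)(8−2)(8−7) = (−1)·7·6·1 = −42 ≡ 2, so v_3 = 2^{−1} = 6 (mod 11).
  i = 4 (α = 2): (2−9)(2−1)(2−8)(2−7) = (−7)·1·(−6)·(−5) = −210 ≡ 10, so v_4 = 10^{−1} = 10 (mod 11).
  i = 5 (α = 7): (7−9)(7−1)(7−8)(7−2) = (−2)·6·(−1)·5 = 60 ≡ 5, so v_5 = 5^{−1} = 9 (mod 11).
  v = [6, 2, 6, 10, 9].
Step 2: syndromes of r = [8, 8, 9, 4, 10] (all sums mod 11).
  S_0 = Σ v_i r_i = 6·8 + 2·8 + 6·9 + 10·4 + 9·10 = 248 ≡ 6.
  S_1 = Σ v_i α_i r_i = 6·9·8 + 2·1·8 + 6·8·9 + 10·2·4 + 9·7·10 = 1590 ≡ 6.
  α_i^2 mod 11 = [4, 1, 9, 4, 5].
  S_2 = Σ v_i α_i^2 r_i = 6·4·8 + 2·1·8 + 6·9·9 + 10·4·4 + 9·5·10 = 1304 ≡ 6.
  S = (6, 6, 6) ≠ 0, so r is not a codeword (an error is present).
Step 3: locate the error. For a single error e at position i, S_ℓ = v_i·e·α_i^ℓ, so α_err = S_1/S_0.
  S_0^{−1} = 6^{−1} = 2 (mod 11), so α_err = 6·2 = 12 ≡ 1 = α_2. Error position i = 2.
  Consistency check: S_2/S_1 = 6·2 = 12 ≡ 1 = α_err ✓ (single-error assumption holds).
Step 4: error magnitude e = S_0/v_2 = S_0·∏_{j≠2}(α_2 − α_j) = 6·6 = 36 ≡ 3 (mod 11).
Step 5: correct position 2: c_2 = r_2 − e = 8 − 3 ≡ 5 (mod 11). Hence c = [8, 5, 9, 4, 10].
  Check: interpolating c through the α_i gives m(x) = 6 + 10·x (degree < 2) with m(α_i) = c_i for every i, so c is indeed a codeword.


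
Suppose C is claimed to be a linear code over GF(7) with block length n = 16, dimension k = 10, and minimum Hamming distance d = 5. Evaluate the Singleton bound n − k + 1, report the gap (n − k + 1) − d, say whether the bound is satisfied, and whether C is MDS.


Singleton RHS = n − k + 1 = 7, slack = 2, bound satisfied, not MDS.

Singleton bound: d ≤ n − k + 1.
Here n = 16, k = 10, so n − k + 1 = 7.
Given d = 5, check d ≤ 7: YES.
Slack = (n − k + 1) − d = 2.
The code is NOT MDS (slack = 2 > 0).
Description: the claimed parameters are [16, 10, 5]_7; such a code would be non-MDS.


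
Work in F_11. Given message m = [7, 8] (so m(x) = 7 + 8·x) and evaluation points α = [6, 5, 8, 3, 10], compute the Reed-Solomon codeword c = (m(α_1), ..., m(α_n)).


c = [0, 3, 5, 9, 10]

Message polynomial: m(x) = 7 + 8·x (mod 11).
For each evaluation point α_i, compute m(α_i) mod 11:
  α_1 = 6: Horner steps 8 → 0, so m(6) = 0.
  α_2 = 5: Horner steps 8 → 3, so m(5) = 3.
  α_3 = 8: Horner steps 8 → 5, so m(8) = 5.
  α_4 = 3: Horner steps 8 → 9, so m(3) = 9.
  α_5 = 10: Horner steps 8 → 10, so m(10) = 10.
Codeword c = [0, 3, 5, 9, 10] ∈ F_11^5.


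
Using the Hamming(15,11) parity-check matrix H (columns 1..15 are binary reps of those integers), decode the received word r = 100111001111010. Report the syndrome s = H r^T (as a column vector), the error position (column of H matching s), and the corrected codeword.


s = (1, 1, 0, 0)^T, error position = 12, corrected codeword c = 100111001110010

Compute s = H r^T mod 2 one row at a time:
  s_1 = 0 + 1 + 1 + 1 + 1 + 0 + 1 + 0 = 5 ≡ 1 (mod 2).
  s_2 = 1 + 1 + 1 + 0 + 1 + 0 + 1 + 0 = 5 ≡ 1 (mod 2).
  s_3 = 0 + 0 + 1 + 0 + 1 + 1 + 1 + 0 = 4 ≡ 0 (mod 2).
  s_4 = 1 + 0 + 1 + 0 + 1 + 1 + 0 + 0 = 4 ≡ 0 (mod 2).
s = (1, 1, 0, 0)^T — this equals column 12 of H (binary 1100), so error is at position 12.
Correct: flip bit 12 of r = 100111001111010 to get c = 100111001110010.


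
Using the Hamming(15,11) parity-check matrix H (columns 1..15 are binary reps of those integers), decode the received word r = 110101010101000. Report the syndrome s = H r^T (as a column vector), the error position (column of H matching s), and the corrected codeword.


s = (1, 1, 1, 1)^T, error position = 15, corrected codeword c = 110101010101001

Compute s = H r^T mod 2 one row at a time:
  s_1 = 1 + 0 + 1 + 0 + 1 + 0 + 0 + 0 = 3 ≡ 1 (mod 2).
  s_2 = 1 + 0 + 1 + 0 + 1 + 0 + 0 + 0 = 3 ≡ 1 (mod 2).
  s_3 = 1 + 0 + 1 + 0 + 1 + 0 + 0 + 0 = 3 ≡ 1 (mod 2).
  s_4 = 1 + 0 + 0 + 0 + 0 + 0 + 0 + 0 = 1 ≡ 1 (mod 2).
s = (1, 1, 1, 1)^T — this equals column 15 of H (binary 1111), so error is at position 15.
Correct: flip bit 15 of r = 110101010101000 to get c = 110101010101001.


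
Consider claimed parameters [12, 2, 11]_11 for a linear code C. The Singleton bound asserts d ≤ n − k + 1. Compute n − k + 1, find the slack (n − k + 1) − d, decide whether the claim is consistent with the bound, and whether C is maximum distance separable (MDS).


Singleton RHS = n − k + 1 = 11, slack = 0, bound satisfied, MDS.

Singleton bound: d ≤ n − k + 1.
Here n = 12, k = 2, so n − k + 1 = 11.
Given d = 11, check d ≤ 11: YES.
Slack = (n − k + 1) − d = 0.
The code is MDS (slack = 0).
Description: the claimed parameters are [12, 2, 11]_11; such a code would be MDS (meets Singleton bound).


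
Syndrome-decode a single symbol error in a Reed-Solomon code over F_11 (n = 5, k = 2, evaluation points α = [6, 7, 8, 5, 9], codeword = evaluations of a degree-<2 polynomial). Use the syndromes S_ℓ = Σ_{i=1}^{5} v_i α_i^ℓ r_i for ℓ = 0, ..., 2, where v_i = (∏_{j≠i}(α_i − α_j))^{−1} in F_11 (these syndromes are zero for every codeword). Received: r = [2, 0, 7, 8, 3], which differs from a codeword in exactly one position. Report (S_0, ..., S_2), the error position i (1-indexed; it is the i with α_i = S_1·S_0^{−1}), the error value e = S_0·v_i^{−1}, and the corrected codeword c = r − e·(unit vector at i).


S = (4, 2, 1), error at position 1, error magnitude e = 9, c = [4, 0, 7, 8, 3].

Step 1: column multipliers v_i = (∏_{j≠i}(α_i − α_j))^{−1} mod 11.
  i = 1 (α = 6): (6−7)(6−8)(6−5)(6−9) = (−1)·(−2)·1·(−3) = −6 ≡ 5, so v_1 = 5^{−1} = 9 (mod 11).
  i = 2 (α = 7): (7−6)(7−8)(7−5)(7−9) = 1·(−1)·2·(−2) = 4 ≡ 4, so v_2 = 4^{−1} = 3 (mod 11).
  i = 3 (α = 8): (8−6)(8−7)(8−5)(8−9) = 2·1·3·(−1) = −6 ≡ 5, so v_3 = 5^{−1} = 9 (mod 11).
  i = 4 (α = 5): (5−6)(5−7)(5−8)(5−9) = (−1)·(−2)·(−3)·(−4) = 24 ≡ 2, so v_4 = 2^{−1} = 6 (mod 11).
  i = 5 (α = 9): (9−6)(9−7)(9−8)(9−5) = 3·2·1·4 = 24 ≡ 2, so v_5 = 2^{−1} = 6 (mod 11).
  v = [9, 3, 9, 6, 6].
Step 2: syndromes of r = [2, 0, 7, 8, 3] (all sums mod 11).
  S_0 = Σ v_i r_i = 9·2 + 3·0 + 9·7 + 6·8 + 6·3 = 147 ≡ 4.
  S_1 = Σ v_i α_i r_i = 9·6·2 + 3·7·0 + 9·8·7 + 6·5·8 + 6·9·3 = 1014 ≡ 2.
  α_i^2 mod 11 = [3, 5, 9, 3, 4].
  S_2 = Σ v_i α_i^2 r_i = 9·3·2 + 3·5·0 + 9·9·7 + 6·3·8 + 6·4·3 = 837 ≡ 1.
  S = (4, 2, 1) ≠ 0, so r is not a codeword (an error is present).
Step 3: locate the error. For a single error e at position i, S_ℓ = v_i·e·α_i^ℓ, so α_err = S_1/S_0.
  S_0^{−1} = 4^{−1} = 3 (mod 11), so α_err = 2·3 = 6 ≡ 6 = α_1. Error position i = 1.
  Consistency check: S_2/S_1 = 1·6 = 6 ≡ 6 = α_err ✓ (single-error assumption holds).
Step 4: error magnitude e = S_0/v_1 = S_0·∏_{j≠1}(α_1 − α_j) = 4·5 = 20 ≡ 9 (mod 11).
Step 5: correct position 1: c_1 = r_1 − e = 2 − 9 ≡ 4 (mod 11). Hence c = [4, 0, 7, 8, 3].
  Check: interpolating c through the α_i gives m(x) = 6 + 7·x (degree < 2) with m(α_i) = c_i for every i, so c is indeed a codeword.


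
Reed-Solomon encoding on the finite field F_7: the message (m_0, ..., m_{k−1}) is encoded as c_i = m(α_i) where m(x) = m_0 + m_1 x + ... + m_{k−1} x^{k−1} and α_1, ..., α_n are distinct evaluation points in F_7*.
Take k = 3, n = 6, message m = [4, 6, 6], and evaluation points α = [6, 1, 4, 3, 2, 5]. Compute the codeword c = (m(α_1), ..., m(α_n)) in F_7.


c = [4, 2, 5, 6, 5, 2]

Message polynomial: m(x) = 4 + 6·x + 6·x^2 (mod 7).
For each evaluation point α_i, compute m(α_i) mod 7:
  α_1 = 6: Horner steps 6 → 0 → 4, so m(6) = 4.
  α_2 = 1: Horner steps 6 → 5 → 2, so m(1) = 2.
  α_3 = 4: Horner steps 6 → 2 → 5, so m(4) = 5.
  α_4 = 3: Horner steps 6 → 3 → 6, so m(3) = 6.
  α_5 = 2: Horner steps 6 → 4 → 5, so m(2) = 5.
  α_6 = 5: Horner steps 6 → 1 → 2, so m(5) = 2.
Codeword c = [4, 2, 5, 6, 5, 2] ∈ F_7^6.


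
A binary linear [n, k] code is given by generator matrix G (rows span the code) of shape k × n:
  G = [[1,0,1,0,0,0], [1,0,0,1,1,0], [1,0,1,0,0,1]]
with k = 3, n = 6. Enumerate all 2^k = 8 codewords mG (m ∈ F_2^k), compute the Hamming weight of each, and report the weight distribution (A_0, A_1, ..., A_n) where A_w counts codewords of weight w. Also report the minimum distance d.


Weight distribution: A_0 = 1, A_1 = 1, A_2 = 1, A_3 = 3, A_4 = 2. Minimum distance d = 1.

Enumerate all 2^3 = 8 messages m ∈ F_2^3.
For each, compute codeword c = mG in F_2^6, then tally its weight.
  m = 000 → c = 000000, weight = 0.
  m = 100 → c = 101000, weight = 2.
  m = 010 → c = 100110, weight = 3.
  m = 110 → c = 001110, weight = 3.
  m = 001 → c = 101001, weight = 3.
  m = 101 → c = 000001, weight = 1.
  m = 011 → c = 001111, weight = 4.
  m = 111 → c = 100111, weight = 4.
Tally weights:
  weight 0: 1 codewords.
  weight 1: 1 codewords.
  weight 2: 1 codewords.
  weight 3: 3 codewords.
  weight 4: 2 codewords.
Minimum distance d = smallest w > 0 with A_w > 0 = 1.
Sanity: Σ A_w = 8 = 2^3 = 8 ✓.


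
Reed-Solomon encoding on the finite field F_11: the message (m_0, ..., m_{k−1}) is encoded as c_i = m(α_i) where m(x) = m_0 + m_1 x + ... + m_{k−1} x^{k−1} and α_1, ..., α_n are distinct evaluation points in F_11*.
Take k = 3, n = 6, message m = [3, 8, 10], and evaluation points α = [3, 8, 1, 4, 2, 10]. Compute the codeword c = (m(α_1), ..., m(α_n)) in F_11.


c = [7, 3, 10, 8, 4, 5]

Message polynomial: m(x) = 3 + 8·x + 10·x^2 (mod 11).
For each evaluation point α_i, compute m(α_i) mod 11:
  α_1 = 3: Horner steps 10 → 5 → 7, so m(3) = 7.
  α_2 = 8: Horner steps 10 → 0 → 3, so m(8) = 3.
  α_3 = 1: Horner steps 10 → 7 → 10, so m(1) = 10.
  α_4 = 4: Horner steps 10 → 4 → 8, so m(4) = 8.
  α_5 = 2: Horner steps 10 → 6 → 4, so m(2) = 4.
  α_6 = 10: Horner steps 10 → 9 → 5, so m(10) = 5.
Codeword c = [7, 3, 10, 8, 4, 5] ∈ F_11^6.


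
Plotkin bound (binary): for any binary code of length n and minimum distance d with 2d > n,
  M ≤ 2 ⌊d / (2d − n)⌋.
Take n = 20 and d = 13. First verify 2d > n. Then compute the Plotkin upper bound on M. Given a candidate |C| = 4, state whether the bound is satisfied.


Plotkin bound M ≤ 4; given |C| = 4 ≤ bound (satisfied).

Check applicability: 2d = 26, n = 20.
2d − n = 6 > 0, so Plotkin applies.
Compute d/(2d−n) = 13/6 ≈ 2.1667.
⌊d/(2d−n)⌋ = 2.
Plotkin bound: M ≤ 2·2 = 4.
Given |C| = 4, check: satisfied.
This |C| is at the Plotkin bound.


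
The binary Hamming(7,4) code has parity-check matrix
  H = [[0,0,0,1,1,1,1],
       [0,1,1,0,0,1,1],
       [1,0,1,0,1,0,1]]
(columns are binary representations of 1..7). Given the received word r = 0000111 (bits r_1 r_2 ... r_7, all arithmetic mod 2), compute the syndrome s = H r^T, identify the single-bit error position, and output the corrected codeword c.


s = (1, 0, 0)^T, error position = 4, corrected codeword c = 0001111

Compute s = H r^T mod 2 one row at a time:
  s_1 = 0 + 1 + 1 + 1 = 3 ≡ 1 (mod 2).
  s_2 = 0 + 0 + 1 + 1 = 2 ≡ 0 (mod 2).
  s_3 = 0 + 0 + 1 + 1 = 2 ≡ 0 (mod 2).
s = (1, 0, 0)^T — this equals column 4 of H (binary 100), so error is at position 4.
Correct: flip bit 4 of r = 0000111 to get c = 0001111.


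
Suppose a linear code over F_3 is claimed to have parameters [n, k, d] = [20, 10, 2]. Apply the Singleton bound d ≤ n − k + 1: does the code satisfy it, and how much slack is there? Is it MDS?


Singleton RHS = n − k + 1 = 11, slack = 9, bound satisfied, not MDS.

Singleton bound: d ≤ n − k + 1.
Here n = 20, k = 10, so n − k + 1 = 11.
Given d = 2, check d ≤ 11: YES.
Slack = (n − k + 1) − d = 9.
The code is NOT MDS (slack = 9 > 0).
Description: the claimed parameters are [20, 10, 2]_3; such a code would be non-MDS.


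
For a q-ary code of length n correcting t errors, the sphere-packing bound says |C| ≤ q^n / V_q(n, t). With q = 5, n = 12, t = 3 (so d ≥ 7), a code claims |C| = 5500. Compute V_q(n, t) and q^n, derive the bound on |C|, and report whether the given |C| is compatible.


V_q(n, t) = 15185, q^n = 244140625, Hamming bound = 16077, |C| = 5500 ≤ bound (satisfied).

Step 1: Compute V_q(n, t) = Σ_{j=0}^3 C(n, j) (q−1)^j.
  j = 0: C(12,0)·(4)^0 = 1·1 = 1.
  j = 1: C(12,1)·(4)^1 = 12·4 = 48.
  j = 2: C(12,2)·(4)^2 = 66·16 = 1056.
  j = 3: C(12,3)·(4)^3 = 220·64 = 14080.
  V_q(n, t) = 1 + 48 + 1056 + 14080 = 15185.
Step 2: q^n = 5^12 = 244140625.
Step 3: Hamming bound ⌊q^n / V_q(n,t)⌋ = ⌊244140625/15185⌋ = 16077.
Step 4: Compare |C| = 5500 to 16077: satisfied.
The claimed |C| lies below the Hamming bound.


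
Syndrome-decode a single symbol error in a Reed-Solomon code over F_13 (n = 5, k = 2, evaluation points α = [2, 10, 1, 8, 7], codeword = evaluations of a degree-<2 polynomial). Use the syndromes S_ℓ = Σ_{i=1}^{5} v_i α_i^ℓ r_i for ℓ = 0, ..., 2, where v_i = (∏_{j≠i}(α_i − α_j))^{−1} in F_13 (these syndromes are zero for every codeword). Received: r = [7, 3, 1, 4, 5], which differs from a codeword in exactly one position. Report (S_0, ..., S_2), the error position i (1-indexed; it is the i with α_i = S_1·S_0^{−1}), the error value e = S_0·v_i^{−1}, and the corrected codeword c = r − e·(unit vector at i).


S = (6, 3, 8), error at position 5, error magnitude e = 7, c = [7, 3, 1, 4, 11].

Step 1: column multipliers v_i = (∏_{j≠i}(α_i − α_j))^{−1} mod 13.
  i = 1 (α = 2): (2−10)(2−1)(2−8)(2−7) = (−8)·1·(−6)·(−5) = −240 ≡ 7, so v_1 = 7^{−1} = 2 (mod 13).
  i = 2 (α = 10): (10−2)(10−1)(10−8)(10−7) = 8·9·2·3 = 432 ≡ 3, so v_2 = 3^{−1} = 9 (mod 13).
  i = 3 (α = 1): (1−2)(1−10)(1−8)(1−7) = (−1)·(−9)·(−7)·(−6) = 378 ≡ 1, so v_3 = 1^{−1} = 1 (mod 13).
  i = 4 (α = 8): (8−2)(8−10)(8−1)(8−7) = 6·(−2)·7·1 = −84 ≡ 7, so v_4 = 7^{−1} = 2 (mod 13).
  i = 5 (α = 7): (7−2)(7−10)(7−1)(7−8) = 5·(−3)·6·(−1) = 90 ≡ 12, so v_5 = 12^{−1} = 12 (mod 13).
  v = [2, 9, 1, 2, 12].
Step 2: syndromes of r = [7, 3, 1, 4, 5] (all sums mod 13).
  S_0 = Σ v_i r_i = 2·7 + 9·3 + 1·1 + 2·4 + 12·5 = 110 ≡ 6.
  S_1 = Σ v_i α_i r_i = 2·2·7 + 9·10·3 + 1·1·1 + 2·8·4 + 12·7·5 = 783 ≡ 3.
  α_i^2 mod 13 = [4, 9, 1, 12, 10].
  S_2 = Σ v_i α_i^2 r_i = 2·4·7 + 9·9·3 + 1·1·1 + 2·12·4 + 12·10·5 = 996 ≡ 8.
  S = (6, 3, 8) ≠ 0, so r is not a codeword (an error is present).
Step 3: locate the error. For a single error e at position i, S_ℓ = v_i·e·α_i^ℓ, so α_err = S_1/S_0.
  S_0^{−1} = 6^{−1} = 11 (mod 13), so α_err = 3·11 = 33 ≡ 7 = α_5. Error position i = 5.
  Consistency check: S_2/S_1 = 8·9 = 72 ≡ 7 = α_err ✓ (single-error assumption holds).
Step 4: error magnitude e = S_0/v_5 = S_0·∏_{j≠5}(α_5 − α_j) = 6·12 = 72 ≡ 7 (mod 13).
Step 5: correct position 5: c_5 = r_5 − e = 5 − 7 ≡ 11 (mod 13). Hence c = [7, 3, 1, 4, 11].
  Check: interpolating c through the α_i gives m(x) = 8 + 6·x (degree < 2) with m(α_i) = c_i for every i, so c is indeed a codeword.


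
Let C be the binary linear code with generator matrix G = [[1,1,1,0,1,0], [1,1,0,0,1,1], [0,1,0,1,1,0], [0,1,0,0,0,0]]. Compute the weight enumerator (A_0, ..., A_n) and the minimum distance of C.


Weight distribution: A_0 = 1, A_1 = 1, A_2 = 2, A_3 = 6, A_4 = 5, A_5 = 1. Minimum distance d = 1.

Enumerate all 2^4 = 16 messages m ∈ F_2^4.
For each, compute codeword c = mG in F_2^6, then tally its weight.
  m = 0000 → c = 000000, weight = 0.
  m = 1000 → c = 111010, weight = 4.
  m = 0100 → c = 110011, weight = 4.
  m = 1100 → c = 001001, weight = 2.
  m = 0010 → c = 010110, weight = 3.
  m = 1010 → c = 101100, weight = 3.
  m = 0110 → c = 100101, weight = 3.
  m = 1110 → c = 011111, weight = 5.
  m = 0001 → c = 010000, weight = 1.
  m = 1001 → c = 101010, weight = 3.
  m = 0101 → c = 100011, weight = 3.
  m = 1101 → c = 011001, weight = 3.
  m = 0011 → c = 000110, weight = 2.
  m = 1011 → c = 111100, weight = 4.
  m = 0111 → c = 110101, weight = 4.
  m = 1111 → c = 001111, weight = 4.
Tally weights:
  weight 0: 1 codewords.
  weight 1: 1 codewords.
  weight 2: 2 codewords.
  weight 3: 6 codewords.
  weight 4: 5 codewords.
  weight 5: 1 codewords.
Minimum distance d = smallest w > 0 with A_w > 0 = 1.
Sanity: Σ A_w = 16 = 2^4 = 16 ✓.


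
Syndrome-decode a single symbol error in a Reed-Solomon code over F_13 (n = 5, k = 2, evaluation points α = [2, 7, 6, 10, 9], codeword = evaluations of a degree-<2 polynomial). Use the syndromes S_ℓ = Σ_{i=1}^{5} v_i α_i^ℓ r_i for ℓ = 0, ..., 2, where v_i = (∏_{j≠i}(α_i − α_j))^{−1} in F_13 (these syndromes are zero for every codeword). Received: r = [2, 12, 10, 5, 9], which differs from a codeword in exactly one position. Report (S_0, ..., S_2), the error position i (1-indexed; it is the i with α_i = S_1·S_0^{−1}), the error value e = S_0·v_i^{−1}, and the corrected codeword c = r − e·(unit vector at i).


S = (11, 8, 7), error at position 5, error magnitude e = 6, c = [2, 12, 10, 5, 3].

Step 1: column multipliers v_i = (∏_{j≠i}(α_i − α_j))^{−1} mod 13.
  i = 1 (α = 2): (2−7)(2−6)(2−10)(2−9) = (−5)·(−4)·(−8)·(−7) = 1120 ≡ 2, so v_1 = 2^{−1} = 7 (mod 13).
  i = 2 (α = 7): (7−2)(7−6)(7−10)(7−9) = 5·1·(−3)·(−2) = 30 ≡ 4, so v_2 = 4^{−1} = 10 (mod 13).
  i = 3 (α = 6): (6−2)(6−7)(6−10)(6−9) = 4·(−1)·(−4)·(−3) = −48 ≡ 4, so v_3 = 4^{−1} = 10 (mod 13).
  i = 4 (α = 10): (10−2)(10−7)(10−6)(10−9) = 8·3·4·1 = 96 ≡ 5, so v_4 = 5^{−1} = 8 (mod 13).
  i = 5 (α = 9): (9−2)(9−7)(9−6)(9−10) = 7·2·3·(−1) = −42 ≡ 10, so v_5 = 10^{−1} = 4 (mod 13).
  v = [7, 10, 10, 8, 4].
Step 2: syndromes of r = [2, 12, 10, 5, 9] (all sums mod 13).
  S_0 = Σ v_i r_i = 7·2 + 10·12 + 10·10 + 8·5 + 4·9 = 310 ≡ 11.
  S_1 = Σ v_i α_i r_i = 7·2·2 + 10·7·12 + 10·6·10 + 8·10·5 + 4·9·9 = 2192 ≡ 8.
  α_i^2 mod 13 = [4, 10, 10, 9, 3].
  S_2 = Σ v_i α_i^2 r_i = 7·4·2 + 10·10·12 + 10·10·10 + 8·9·5 + 4·3·9 = 2724 ≡ 7.
  S = (11, 8, 7) ≠ 0, so r is not a codeword (an error is present).
Step 3: locate the error. For a single error e at position i, S_ℓ = v_i·e·α_i^ℓ, so α_err = S_1/S_0.
  S_0^{−1} = 11^{−1} = 6 (mod 13), so α_err = 8·6 = 48 ≡ 9 = α_5. Error position i = 5.
  Consistency check: S_2/S_1 = 7·5 = 35 ≡ 9 = α_err ✓ (single-error assumption holds).
Step 4: error magnitude e = S_0/v_5 = S_0·∏_{j≠5}(α_5 − α_j) = 11·10 = 110 ≡ 6 (mod 13).
Step 5: correct position 5: c_5 = r_5 − e = 9 − 6 ≡ 3 (mod 13). Hence c = [2, 12, 10, 5, 3].
  Check: interpolating c through the α_i gives m(x) = 11 + 2·x (degree < 2) with m(α_i) = c_i for every i, so c is indeed a codeword.
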